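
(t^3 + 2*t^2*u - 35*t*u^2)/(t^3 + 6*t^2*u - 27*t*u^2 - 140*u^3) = t/(t + 4*u)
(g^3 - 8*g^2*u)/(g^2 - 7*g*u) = g*(g - 8*u)/(g - 7*u)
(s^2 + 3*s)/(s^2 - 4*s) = (s + 3)/(s - 4)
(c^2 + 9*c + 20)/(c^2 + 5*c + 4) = (c + 5)/(c + 1)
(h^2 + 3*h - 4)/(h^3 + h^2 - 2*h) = (h + 4)/(h*(h + 2))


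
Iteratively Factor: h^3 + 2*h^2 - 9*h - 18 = (h - 3)*(h^2 + 5*h + 6) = (h - 3)*(h + 3)*(h + 2)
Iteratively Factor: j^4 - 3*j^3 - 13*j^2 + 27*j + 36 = (j - 4)*(j^3 + j^2 - 9*j - 9) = (j - 4)*(j - 3)*(j^2 + 4*j + 3) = (j - 4)*(j - 3)*(j + 3)*(j + 1)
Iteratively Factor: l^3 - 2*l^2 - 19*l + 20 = (l - 5)*(l^2 + 3*l - 4) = (l - 5)*(l - 1)*(l + 4)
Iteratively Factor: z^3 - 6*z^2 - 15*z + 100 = (z - 5)*(z^2 - z - 20) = (z - 5)^2*(z + 4)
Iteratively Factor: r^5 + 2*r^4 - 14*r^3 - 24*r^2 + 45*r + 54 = (r + 3)*(r^4 - r^3 - 11*r^2 + 9*r + 18) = (r - 3)*(r + 3)*(r^3 + 2*r^2 - 5*r - 6) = (r - 3)*(r + 3)^2*(r^2 - r - 2) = (r - 3)*(r + 1)*(r + 3)^2*(r - 2)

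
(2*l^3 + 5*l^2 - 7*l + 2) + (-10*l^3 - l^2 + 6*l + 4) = -8*l^3 + 4*l^2 - l + 6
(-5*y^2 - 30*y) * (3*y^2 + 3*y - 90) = -15*y^4 - 105*y^3 + 360*y^2 + 2700*y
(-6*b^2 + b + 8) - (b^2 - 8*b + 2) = -7*b^2 + 9*b + 6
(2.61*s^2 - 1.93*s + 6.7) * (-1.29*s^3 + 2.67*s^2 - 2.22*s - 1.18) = -3.3669*s^5 + 9.4584*s^4 - 19.5903*s^3 + 19.0938*s^2 - 12.5966*s - 7.906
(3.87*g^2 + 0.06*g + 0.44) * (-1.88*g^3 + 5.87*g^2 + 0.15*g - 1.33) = -7.2756*g^5 + 22.6041*g^4 + 0.1055*g^3 - 2.5553*g^2 - 0.0138*g - 0.5852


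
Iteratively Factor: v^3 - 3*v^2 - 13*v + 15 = (v + 3)*(v^2 - 6*v + 5) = (v - 1)*(v + 3)*(v - 5)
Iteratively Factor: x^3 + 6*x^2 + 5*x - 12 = (x - 1)*(x^2 + 7*x + 12) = (x - 1)*(x + 4)*(x + 3)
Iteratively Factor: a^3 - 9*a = (a)*(a^2 - 9) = a*(a - 3)*(a + 3)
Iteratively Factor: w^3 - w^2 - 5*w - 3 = (w - 3)*(w^2 + 2*w + 1) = (w - 3)*(w + 1)*(w + 1)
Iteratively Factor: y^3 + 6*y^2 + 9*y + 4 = (y + 1)*(y^2 + 5*y + 4) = (y + 1)*(y + 4)*(y + 1)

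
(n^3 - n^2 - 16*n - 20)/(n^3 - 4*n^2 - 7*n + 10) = (n + 2)/(n - 1)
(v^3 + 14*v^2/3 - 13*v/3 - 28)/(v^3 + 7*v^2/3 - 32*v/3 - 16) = (3*v^2 + 2*v - 21)/(3*v^2 - 5*v - 12)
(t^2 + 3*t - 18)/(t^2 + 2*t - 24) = (t - 3)/(t - 4)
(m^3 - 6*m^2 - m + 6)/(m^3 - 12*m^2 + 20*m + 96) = (m^2 - 1)/(m^2 - 6*m - 16)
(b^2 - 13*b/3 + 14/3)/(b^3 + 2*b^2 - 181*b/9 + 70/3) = 3*(b - 2)/(3*b^2 + 13*b - 30)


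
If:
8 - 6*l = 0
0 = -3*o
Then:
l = 4/3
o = 0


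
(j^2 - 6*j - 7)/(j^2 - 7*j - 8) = (j - 7)/(j - 8)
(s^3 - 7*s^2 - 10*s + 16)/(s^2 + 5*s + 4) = (s^3 - 7*s^2 - 10*s + 16)/(s^2 + 5*s + 4)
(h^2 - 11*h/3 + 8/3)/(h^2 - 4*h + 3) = (h - 8/3)/(h - 3)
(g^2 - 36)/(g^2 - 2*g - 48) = (g - 6)/(g - 8)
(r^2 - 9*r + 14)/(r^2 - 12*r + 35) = (r - 2)/(r - 5)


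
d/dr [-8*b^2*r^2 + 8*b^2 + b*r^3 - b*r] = b*(-16*b*r + 3*r^2 - 1)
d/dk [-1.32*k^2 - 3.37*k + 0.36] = -2.64*k - 3.37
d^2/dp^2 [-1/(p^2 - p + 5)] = 2*(p^2 - p - (2*p - 1)^2 + 5)/(p^2 - p + 5)^3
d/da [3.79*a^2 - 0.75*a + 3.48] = 7.58*a - 0.75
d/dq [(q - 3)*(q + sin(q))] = q + (q - 3)*(cos(q) + 1) + sin(q)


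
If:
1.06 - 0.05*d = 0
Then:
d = 21.20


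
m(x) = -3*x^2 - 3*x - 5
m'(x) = -6*x - 3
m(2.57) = -32.52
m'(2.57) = -18.42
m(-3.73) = -35.55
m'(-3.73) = 19.38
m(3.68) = -56.67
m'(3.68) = -25.08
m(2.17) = -25.64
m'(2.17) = -16.02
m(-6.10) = -98.33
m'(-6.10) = 33.60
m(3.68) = -56.67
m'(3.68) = -25.08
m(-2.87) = -21.10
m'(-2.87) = 14.22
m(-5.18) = -69.96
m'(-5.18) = 28.08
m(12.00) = -473.00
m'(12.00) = -75.00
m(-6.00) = -95.00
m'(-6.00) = 33.00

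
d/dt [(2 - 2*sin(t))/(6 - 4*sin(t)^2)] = (4*sin(t) + cos(2*t) - 4)*cos(t)/(2*sin(t)^2 - 3)^2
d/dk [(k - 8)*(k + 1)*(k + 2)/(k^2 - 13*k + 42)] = (k^4 - 26*k^3 + 213*k^2 - 388*k - 1132)/(k^4 - 26*k^3 + 253*k^2 - 1092*k + 1764)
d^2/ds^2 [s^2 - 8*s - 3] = 2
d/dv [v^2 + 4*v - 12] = 2*v + 4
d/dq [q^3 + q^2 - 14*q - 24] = 3*q^2 + 2*q - 14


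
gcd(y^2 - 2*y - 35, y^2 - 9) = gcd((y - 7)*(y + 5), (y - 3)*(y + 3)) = 1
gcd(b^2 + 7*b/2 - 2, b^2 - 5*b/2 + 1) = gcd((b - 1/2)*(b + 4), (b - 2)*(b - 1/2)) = b - 1/2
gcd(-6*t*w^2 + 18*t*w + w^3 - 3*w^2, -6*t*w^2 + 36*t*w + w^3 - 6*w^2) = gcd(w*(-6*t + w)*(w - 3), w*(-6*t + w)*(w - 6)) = 6*t*w - w^2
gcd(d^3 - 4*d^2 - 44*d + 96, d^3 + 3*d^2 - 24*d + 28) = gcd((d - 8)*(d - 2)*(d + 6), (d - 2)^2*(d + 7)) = d - 2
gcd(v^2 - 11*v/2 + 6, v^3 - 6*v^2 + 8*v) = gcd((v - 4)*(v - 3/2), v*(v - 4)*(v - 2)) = v - 4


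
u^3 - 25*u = u*(u - 5)*(u + 5)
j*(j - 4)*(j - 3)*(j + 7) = j^4 - 37*j^2 + 84*j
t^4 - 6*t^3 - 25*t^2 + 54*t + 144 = (t - 8)*(t - 3)*(t + 2)*(t + 3)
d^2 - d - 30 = (d - 6)*(d + 5)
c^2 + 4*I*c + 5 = (c - I)*(c + 5*I)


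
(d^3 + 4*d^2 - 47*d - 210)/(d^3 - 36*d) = (d^2 - 2*d - 35)/(d*(d - 6))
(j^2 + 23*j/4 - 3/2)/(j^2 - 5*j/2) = (4*j^2 + 23*j - 6)/(2*j*(2*j - 5))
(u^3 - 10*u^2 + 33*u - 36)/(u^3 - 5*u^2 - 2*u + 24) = (u - 3)/(u + 2)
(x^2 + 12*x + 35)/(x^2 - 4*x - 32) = (x^2 + 12*x + 35)/(x^2 - 4*x - 32)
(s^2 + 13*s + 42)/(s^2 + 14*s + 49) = (s + 6)/(s + 7)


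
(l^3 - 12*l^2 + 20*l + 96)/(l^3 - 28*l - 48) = (l - 8)/(l + 4)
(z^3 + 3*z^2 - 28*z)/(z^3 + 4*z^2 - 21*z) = (z - 4)/(z - 3)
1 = 1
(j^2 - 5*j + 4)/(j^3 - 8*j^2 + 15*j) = (j^2 - 5*j + 4)/(j*(j^2 - 8*j + 15))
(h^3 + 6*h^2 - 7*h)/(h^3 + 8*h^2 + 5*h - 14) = h/(h + 2)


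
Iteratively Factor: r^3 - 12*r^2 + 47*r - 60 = (r - 3)*(r^2 - 9*r + 20) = (r - 4)*(r - 3)*(r - 5)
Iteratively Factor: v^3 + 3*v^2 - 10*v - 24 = (v + 2)*(v^2 + v - 12) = (v - 3)*(v + 2)*(v + 4)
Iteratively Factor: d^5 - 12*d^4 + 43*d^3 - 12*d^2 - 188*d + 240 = (d + 2)*(d^4 - 14*d^3 + 71*d^2 - 154*d + 120) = (d - 3)*(d + 2)*(d^3 - 11*d^2 + 38*d - 40) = (d - 3)*(d - 2)*(d + 2)*(d^2 - 9*d + 20) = (d - 5)*(d - 3)*(d - 2)*(d + 2)*(d - 4)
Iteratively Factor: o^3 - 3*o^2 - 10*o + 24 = (o - 2)*(o^2 - o - 12) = (o - 2)*(o + 3)*(o - 4)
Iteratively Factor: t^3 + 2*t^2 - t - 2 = (t + 2)*(t^2 - 1) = (t + 1)*(t + 2)*(t - 1)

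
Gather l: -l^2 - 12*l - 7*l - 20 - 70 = -l^2 - 19*l - 90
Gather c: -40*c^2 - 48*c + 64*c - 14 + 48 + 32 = -40*c^2 + 16*c + 66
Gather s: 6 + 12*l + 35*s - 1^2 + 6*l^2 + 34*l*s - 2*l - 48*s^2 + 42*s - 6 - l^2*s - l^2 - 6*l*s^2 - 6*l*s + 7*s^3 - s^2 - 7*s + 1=5*l^2 + 10*l + 7*s^3 + s^2*(-6*l - 49) + s*(-l^2 + 28*l + 70)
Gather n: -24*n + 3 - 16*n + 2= 5 - 40*n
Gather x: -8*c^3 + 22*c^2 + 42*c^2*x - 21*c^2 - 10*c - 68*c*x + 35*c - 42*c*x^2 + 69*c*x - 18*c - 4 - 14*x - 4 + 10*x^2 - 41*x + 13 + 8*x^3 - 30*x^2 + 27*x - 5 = -8*c^3 + c^2 + 7*c + 8*x^3 + x^2*(-42*c - 20) + x*(42*c^2 + c - 28)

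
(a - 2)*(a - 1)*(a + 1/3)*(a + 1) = a^4 - 5*a^3/3 - 5*a^2/3 + 5*a/3 + 2/3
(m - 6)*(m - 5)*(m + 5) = m^3 - 6*m^2 - 25*m + 150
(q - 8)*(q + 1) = q^2 - 7*q - 8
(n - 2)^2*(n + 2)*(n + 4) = n^4 + 2*n^3 - 12*n^2 - 8*n + 32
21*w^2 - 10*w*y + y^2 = (-7*w + y)*(-3*w + y)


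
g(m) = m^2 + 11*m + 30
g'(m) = 2*m + 11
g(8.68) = 200.82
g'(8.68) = 28.36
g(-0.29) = 26.89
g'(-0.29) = 10.42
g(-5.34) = -0.22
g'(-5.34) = 0.32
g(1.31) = 46.13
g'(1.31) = 13.62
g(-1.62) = 14.80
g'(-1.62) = 7.76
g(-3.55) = 3.55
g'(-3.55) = 3.90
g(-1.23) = 17.98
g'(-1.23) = 8.54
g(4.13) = 92.49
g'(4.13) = 19.26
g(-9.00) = 12.00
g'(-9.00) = -7.00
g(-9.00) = 12.00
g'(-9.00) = -7.00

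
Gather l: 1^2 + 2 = 3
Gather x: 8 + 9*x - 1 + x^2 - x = x^2 + 8*x + 7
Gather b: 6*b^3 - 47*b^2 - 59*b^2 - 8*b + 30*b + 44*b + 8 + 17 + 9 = 6*b^3 - 106*b^2 + 66*b + 34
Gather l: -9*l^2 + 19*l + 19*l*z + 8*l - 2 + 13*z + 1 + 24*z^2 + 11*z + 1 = -9*l^2 + l*(19*z + 27) + 24*z^2 + 24*z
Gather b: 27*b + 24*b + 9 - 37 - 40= 51*b - 68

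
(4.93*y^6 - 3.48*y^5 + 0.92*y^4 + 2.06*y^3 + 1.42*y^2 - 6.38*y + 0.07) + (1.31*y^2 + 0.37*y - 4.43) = 4.93*y^6 - 3.48*y^5 + 0.92*y^4 + 2.06*y^3 + 2.73*y^2 - 6.01*y - 4.36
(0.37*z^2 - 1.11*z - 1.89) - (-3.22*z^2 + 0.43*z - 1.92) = 3.59*z^2 - 1.54*z + 0.03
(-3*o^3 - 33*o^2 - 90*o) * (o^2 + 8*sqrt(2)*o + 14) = -3*o^5 - 24*sqrt(2)*o^4 - 33*o^4 - 264*sqrt(2)*o^3 - 132*o^3 - 720*sqrt(2)*o^2 - 462*o^2 - 1260*o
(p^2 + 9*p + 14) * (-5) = -5*p^2 - 45*p - 70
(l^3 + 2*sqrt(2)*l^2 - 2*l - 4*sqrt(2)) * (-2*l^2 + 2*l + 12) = -2*l^5 - 4*sqrt(2)*l^4 + 2*l^4 + 4*sqrt(2)*l^3 + 16*l^3 - 4*l^2 + 32*sqrt(2)*l^2 - 24*l - 8*sqrt(2)*l - 48*sqrt(2)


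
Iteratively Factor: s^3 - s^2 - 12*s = (s)*(s^2 - s - 12) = s*(s + 3)*(s - 4)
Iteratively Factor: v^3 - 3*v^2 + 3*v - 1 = (v - 1)*(v^2 - 2*v + 1) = (v - 1)^2*(v - 1)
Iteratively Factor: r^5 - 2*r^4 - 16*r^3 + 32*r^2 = (r - 2)*(r^4 - 16*r^2) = r*(r - 2)*(r^3 - 16*r) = r^2*(r - 2)*(r^2 - 16) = r^2*(r - 4)*(r - 2)*(r + 4)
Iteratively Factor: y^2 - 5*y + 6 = (y - 2)*(y - 3)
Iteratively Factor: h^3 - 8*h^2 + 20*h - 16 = (h - 2)*(h^2 - 6*h + 8) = (h - 4)*(h - 2)*(h - 2)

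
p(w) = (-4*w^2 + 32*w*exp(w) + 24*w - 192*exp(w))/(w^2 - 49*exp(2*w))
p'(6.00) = 0.00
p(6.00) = 0.00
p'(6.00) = 0.00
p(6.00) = 0.00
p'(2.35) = -0.28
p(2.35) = 0.22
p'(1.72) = -0.59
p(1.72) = 0.48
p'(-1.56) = -10048.46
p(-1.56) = -363.14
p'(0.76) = -1.85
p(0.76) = 1.53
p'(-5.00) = -1.09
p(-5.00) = -8.90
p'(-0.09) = -5.80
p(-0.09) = 4.41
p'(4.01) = -0.03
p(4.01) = 0.02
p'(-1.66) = -694.00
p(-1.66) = -99.04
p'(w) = (-2*w + 98*exp(2*w))*(-4*w^2 + 32*w*exp(w) + 24*w - 192*exp(w))/(w^2 - 49*exp(2*w))^2 + (32*w*exp(w) - 8*w - 160*exp(w) + 24)/(w^2 - 49*exp(2*w))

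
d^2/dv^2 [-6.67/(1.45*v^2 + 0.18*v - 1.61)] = (28.04735*v^2 + 3.48174*v - 6.67*(2.9*v + 0.18)*(5.8*v + 0.36) - 31.14223)/(1.45*v^2 + 0.18*v - 1.61)^3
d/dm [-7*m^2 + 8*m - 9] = 8 - 14*m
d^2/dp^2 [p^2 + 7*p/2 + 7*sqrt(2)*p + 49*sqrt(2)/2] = 2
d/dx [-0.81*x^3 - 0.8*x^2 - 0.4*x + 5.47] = -2.43*x^2 - 1.6*x - 0.4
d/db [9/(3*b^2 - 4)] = -54*b/(3*b^2 - 4)^2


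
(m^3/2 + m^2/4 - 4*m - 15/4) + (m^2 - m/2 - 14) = m^3/2 + 5*m^2/4 - 9*m/2 - 71/4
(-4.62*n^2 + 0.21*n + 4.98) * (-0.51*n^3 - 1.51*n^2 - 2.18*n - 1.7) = 2.3562*n^5 + 6.8691*n^4 + 7.2147*n^3 - 0.123600000000001*n^2 - 11.2134*n - 8.466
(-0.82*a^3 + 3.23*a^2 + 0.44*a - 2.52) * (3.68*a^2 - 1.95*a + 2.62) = -3.0176*a^5 + 13.4854*a^4 - 6.8277*a^3 - 1.669*a^2 + 6.0668*a - 6.6024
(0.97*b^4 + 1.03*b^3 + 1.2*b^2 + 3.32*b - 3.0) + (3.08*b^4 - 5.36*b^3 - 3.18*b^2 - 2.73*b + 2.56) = 4.05*b^4 - 4.33*b^3 - 1.98*b^2 + 0.59*b - 0.44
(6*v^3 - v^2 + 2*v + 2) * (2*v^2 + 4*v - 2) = 12*v^5 + 22*v^4 - 12*v^3 + 14*v^2 + 4*v - 4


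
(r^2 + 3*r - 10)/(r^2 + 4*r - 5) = (r - 2)/(r - 1)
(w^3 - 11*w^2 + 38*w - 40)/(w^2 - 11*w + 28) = (w^2 - 7*w + 10)/(w - 7)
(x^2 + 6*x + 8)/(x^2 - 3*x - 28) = (x + 2)/(x - 7)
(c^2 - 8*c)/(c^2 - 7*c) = (c - 8)/(c - 7)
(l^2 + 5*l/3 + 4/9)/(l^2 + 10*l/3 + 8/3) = (l + 1/3)/(l + 2)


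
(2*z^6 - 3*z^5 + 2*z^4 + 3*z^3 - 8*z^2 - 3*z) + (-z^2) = 2*z^6 - 3*z^5 + 2*z^4 + 3*z^3 - 9*z^2 - 3*z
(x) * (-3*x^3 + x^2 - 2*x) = -3*x^4 + x^3 - 2*x^2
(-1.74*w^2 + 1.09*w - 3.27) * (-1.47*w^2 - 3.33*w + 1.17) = 2.5578*w^4 + 4.1919*w^3 - 0.8586*w^2 + 12.1644*w - 3.8259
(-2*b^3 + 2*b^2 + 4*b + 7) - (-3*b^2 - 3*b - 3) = -2*b^3 + 5*b^2 + 7*b + 10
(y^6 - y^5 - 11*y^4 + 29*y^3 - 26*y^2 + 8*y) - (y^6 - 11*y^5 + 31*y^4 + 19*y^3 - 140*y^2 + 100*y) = 10*y^5 - 42*y^4 + 10*y^3 + 114*y^2 - 92*y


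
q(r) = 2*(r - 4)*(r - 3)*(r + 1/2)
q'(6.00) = 77.00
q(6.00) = 78.00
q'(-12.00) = 1193.00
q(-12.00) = -5520.00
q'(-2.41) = 114.51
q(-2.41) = -132.47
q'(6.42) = 97.38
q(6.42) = 114.55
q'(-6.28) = 416.91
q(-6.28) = -1102.81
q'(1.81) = -10.40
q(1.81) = 12.04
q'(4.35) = 17.44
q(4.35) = 4.58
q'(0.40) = 7.56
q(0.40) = 16.85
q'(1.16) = -5.09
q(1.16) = 17.35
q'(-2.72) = 132.11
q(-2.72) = -170.67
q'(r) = 2*(r - 4)*(r - 3) + 2*(r - 4)*(r + 1/2) + 2*(r - 3)*(r + 1/2)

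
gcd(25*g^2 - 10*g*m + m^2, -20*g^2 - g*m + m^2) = 5*g - m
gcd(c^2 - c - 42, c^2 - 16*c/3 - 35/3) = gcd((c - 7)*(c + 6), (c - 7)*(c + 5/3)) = c - 7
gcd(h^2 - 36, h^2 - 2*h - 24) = h - 6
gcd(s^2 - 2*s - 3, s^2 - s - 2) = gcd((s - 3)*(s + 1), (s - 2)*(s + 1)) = s + 1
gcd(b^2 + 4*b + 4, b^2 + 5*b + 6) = b + 2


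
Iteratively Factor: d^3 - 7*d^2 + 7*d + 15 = (d - 5)*(d^2 - 2*d - 3) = (d - 5)*(d + 1)*(d - 3)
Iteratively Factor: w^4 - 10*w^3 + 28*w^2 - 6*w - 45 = (w - 3)*(w^3 - 7*w^2 + 7*w + 15) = (w - 3)*(w + 1)*(w^2 - 8*w + 15) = (w - 5)*(w - 3)*(w + 1)*(w - 3)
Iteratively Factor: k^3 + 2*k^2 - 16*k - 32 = (k - 4)*(k^2 + 6*k + 8) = (k - 4)*(k + 4)*(k + 2)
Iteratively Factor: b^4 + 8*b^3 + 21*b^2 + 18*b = (b + 2)*(b^3 + 6*b^2 + 9*b) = b*(b + 2)*(b^2 + 6*b + 9) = b*(b + 2)*(b + 3)*(b + 3)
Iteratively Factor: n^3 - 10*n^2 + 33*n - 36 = (n - 4)*(n^2 - 6*n + 9) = (n - 4)*(n - 3)*(n - 3)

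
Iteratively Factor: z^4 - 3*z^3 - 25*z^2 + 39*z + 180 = (z - 5)*(z^3 + 2*z^2 - 15*z - 36) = (z - 5)*(z + 3)*(z^2 - z - 12) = (z - 5)*(z + 3)^2*(z - 4)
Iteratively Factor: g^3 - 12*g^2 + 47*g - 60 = (g - 5)*(g^2 - 7*g + 12) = (g - 5)*(g - 4)*(g - 3)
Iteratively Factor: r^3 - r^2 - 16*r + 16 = (r - 1)*(r^2 - 16) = (r - 1)*(r + 4)*(r - 4)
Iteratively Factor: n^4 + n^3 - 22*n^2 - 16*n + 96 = (n + 4)*(n^3 - 3*n^2 - 10*n + 24) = (n - 4)*(n + 4)*(n^2 + n - 6) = (n - 4)*(n - 2)*(n + 4)*(n + 3)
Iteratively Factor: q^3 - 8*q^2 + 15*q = (q)*(q^2 - 8*q + 15) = q*(q - 5)*(q - 3)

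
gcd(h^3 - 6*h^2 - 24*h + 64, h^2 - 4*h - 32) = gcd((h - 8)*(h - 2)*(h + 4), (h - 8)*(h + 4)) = h^2 - 4*h - 32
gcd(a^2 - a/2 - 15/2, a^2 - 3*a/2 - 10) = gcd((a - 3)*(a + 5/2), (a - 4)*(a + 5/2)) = a + 5/2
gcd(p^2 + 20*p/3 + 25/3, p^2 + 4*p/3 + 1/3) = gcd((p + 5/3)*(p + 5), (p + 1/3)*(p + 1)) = 1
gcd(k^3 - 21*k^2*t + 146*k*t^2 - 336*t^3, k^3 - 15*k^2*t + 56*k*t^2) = k^2 - 15*k*t + 56*t^2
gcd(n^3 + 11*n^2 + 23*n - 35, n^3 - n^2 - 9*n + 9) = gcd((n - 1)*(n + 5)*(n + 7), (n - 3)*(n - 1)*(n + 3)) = n - 1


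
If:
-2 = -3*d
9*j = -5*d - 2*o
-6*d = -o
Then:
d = 2/3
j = -34/27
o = 4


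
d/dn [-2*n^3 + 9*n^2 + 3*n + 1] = -6*n^2 + 18*n + 3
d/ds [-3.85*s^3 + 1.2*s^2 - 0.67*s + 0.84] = -11.55*s^2 + 2.4*s - 0.67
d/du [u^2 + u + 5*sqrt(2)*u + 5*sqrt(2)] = 2*u + 1 + 5*sqrt(2)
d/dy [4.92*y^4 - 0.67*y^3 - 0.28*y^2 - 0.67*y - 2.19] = 19.68*y^3 - 2.01*y^2 - 0.56*y - 0.67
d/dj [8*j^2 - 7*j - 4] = 16*j - 7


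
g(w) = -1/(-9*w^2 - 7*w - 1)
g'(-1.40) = 0.23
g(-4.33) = 0.01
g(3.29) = 0.01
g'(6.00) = 0.00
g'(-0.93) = 1.88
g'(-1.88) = 0.07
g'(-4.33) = 0.00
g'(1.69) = -0.03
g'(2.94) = -0.01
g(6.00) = 0.00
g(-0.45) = -3.05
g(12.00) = 0.00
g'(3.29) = -0.00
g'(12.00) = 0.00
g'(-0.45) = 10.26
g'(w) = -(18*w + 7)/(-9*w^2 - 7*w - 1)^2 = (-18*w - 7)/(9*w^2 + 7*w + 1)^2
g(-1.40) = 0.11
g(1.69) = 0.03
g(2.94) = 0.01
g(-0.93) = 0.44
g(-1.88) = 0.05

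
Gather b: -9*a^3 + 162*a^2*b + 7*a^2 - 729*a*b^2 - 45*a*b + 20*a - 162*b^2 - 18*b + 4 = -9*a^3 + 7*a^2 + 20*a + b^2*(-729*a - 162) + b*(162*a^2 - 45*a - 18) + 4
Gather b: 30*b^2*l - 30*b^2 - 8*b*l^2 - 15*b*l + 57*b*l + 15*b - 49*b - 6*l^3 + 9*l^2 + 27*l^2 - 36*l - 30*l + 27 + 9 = b^2*(30*l - 30) + b*(-8*l^2 + 42*l - 34) - 6*l^3 + 36*l^2 - 66*l + 36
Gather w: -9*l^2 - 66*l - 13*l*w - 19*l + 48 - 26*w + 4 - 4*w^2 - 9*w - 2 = -9*l^2 - 85*l - 4*w^2 + w*(-13*l - 35) + 50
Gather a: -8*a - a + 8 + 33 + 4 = 45 - 9*a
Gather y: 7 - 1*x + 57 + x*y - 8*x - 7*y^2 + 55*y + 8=-9*x - 7*y^2 + y*(x + 55) + 72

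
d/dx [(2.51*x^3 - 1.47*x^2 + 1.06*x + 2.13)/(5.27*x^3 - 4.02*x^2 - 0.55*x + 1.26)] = (-2.3433*x^4 - 13.9334*x^3 - 19.1178*x^2 + 13.4208*x + 2.5071)/(27.7729*x^6 - 42.3708*x^5 + 10.3634*x^4 + 17.7024*x^3 - 9.8279*x^2 - 1.386*x + 1.5876)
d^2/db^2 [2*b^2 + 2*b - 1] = 4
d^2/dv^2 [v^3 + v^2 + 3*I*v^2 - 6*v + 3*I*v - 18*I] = 6*v + 2 + 6*I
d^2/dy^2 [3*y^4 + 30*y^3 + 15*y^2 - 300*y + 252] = 36*y^2 + 180*y + 30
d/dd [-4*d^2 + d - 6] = 1 - 8*d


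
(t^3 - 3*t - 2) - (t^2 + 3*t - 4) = t^3 - t^2 - 6*t + 2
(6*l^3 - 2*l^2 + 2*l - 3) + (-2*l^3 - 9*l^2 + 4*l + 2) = 4*l^3 - 11*l^2 + 6*l - 1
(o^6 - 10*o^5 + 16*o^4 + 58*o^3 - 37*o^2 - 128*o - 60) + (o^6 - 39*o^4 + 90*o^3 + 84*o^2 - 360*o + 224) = 2*o^6 - 10*o^5 - 23*o^4 + 148*o^3 + 47*o^2 - 488*o + 164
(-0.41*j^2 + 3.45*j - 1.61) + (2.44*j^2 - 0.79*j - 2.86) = 2.03*j^2 + 2.66*j - 4.47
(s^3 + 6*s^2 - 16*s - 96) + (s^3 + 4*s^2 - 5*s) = 2*s^3 + 10*s^2 - 21*s - 96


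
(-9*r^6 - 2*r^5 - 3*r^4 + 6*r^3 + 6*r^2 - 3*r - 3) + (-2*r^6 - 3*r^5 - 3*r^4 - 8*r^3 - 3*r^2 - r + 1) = -11*r^6 - 5*r^5 - 6*r^4 - 2*r^3 + 3*r^2 - 4*r - 2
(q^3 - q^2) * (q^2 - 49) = q^5 - q^4 - 49*q^3 + 49*q^2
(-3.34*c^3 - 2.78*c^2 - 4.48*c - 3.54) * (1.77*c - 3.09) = -5.9118*c^4 + 5.4*c^3 + 0.660599999999999*c^2 + 7.5774*c + 10.9386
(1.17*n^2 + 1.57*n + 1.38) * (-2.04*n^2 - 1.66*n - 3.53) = -2.3868*n^4 - 5.145*n^3 - 9.5515*n^2 - 7.8329*n - 4.8714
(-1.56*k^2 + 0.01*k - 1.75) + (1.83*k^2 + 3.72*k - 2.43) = 0.27*k^2 + 3.73*k - 4.18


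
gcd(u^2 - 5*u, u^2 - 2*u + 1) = 1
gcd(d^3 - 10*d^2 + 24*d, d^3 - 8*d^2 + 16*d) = d^2 - 4*d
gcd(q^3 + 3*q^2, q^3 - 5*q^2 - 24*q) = q^2 + 3*q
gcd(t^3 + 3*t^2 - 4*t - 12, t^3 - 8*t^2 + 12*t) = t - 2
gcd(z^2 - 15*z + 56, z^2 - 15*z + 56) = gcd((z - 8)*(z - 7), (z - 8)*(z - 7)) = z^2 - 15*z + 56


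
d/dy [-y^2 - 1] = -2*y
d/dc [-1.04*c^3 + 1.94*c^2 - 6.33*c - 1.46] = -3.12*c^2 + 3.88*c - 6.33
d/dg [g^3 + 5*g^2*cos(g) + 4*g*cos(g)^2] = -5*g^2*sin(g) + 3*g^2 - 4*g*sin(2*g) + 10*g*cos(g) + 4*cos(g)^2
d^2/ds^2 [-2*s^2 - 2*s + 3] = -4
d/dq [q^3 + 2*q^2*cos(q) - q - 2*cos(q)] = -2*q^2*sin(q) + 3*q^2 + 4*q*cos(q) + 2*sin(q) - 1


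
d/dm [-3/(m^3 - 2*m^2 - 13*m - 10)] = 3*(3*m^2 - 4*m - 13)/(-m^3 + 2*m^2 + 13*m + 10)^2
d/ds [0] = 0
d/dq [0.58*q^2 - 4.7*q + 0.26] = 1.16*q - 4.7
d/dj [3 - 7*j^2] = -14*j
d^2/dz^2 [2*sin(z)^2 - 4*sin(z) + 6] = 4*sin(z) + 4*cos(2*z)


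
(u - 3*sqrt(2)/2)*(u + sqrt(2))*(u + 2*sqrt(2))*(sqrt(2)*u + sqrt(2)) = sqrt(2)*u^4 + sqrt(2)*u^3 + 3*u^3 - 5*sqrt(2)*u^2 + 3*u^2 - 12*u - 5*sqrt(2)*u - 12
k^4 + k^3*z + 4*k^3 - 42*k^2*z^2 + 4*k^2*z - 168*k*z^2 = k*(k + 4)*(k - 6*z)*(k + 7*z)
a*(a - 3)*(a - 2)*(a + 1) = a^4 - 4*a^3 + a^2 + 6*a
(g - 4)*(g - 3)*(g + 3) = g^3 - 4*g^2 - 9*g + 36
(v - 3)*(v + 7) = v^2 + 4*v - 21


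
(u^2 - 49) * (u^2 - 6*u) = u^4 - 6*u^3 - 49*u^2 + 294*u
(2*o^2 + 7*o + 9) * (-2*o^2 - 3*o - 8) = -4*o^4 - 20*o^3 - 55*o^2 - 83*o - 72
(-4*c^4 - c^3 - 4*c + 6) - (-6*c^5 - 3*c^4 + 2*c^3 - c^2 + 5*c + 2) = 6*c^5 - c^4 - 3*c^3 + c^2 - 9*c + 4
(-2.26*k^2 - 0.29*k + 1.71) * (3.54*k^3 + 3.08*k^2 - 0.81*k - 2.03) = -8.0004*k^5 - 7.9874*k^4 + 6.9908*k^3 + 10.0895*k^2 - 0.7964*k - 3.4713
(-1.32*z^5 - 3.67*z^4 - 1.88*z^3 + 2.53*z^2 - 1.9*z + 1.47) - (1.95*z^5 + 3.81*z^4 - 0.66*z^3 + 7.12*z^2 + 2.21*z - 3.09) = -3.27*z^5 - 7.48*z^4 - 1.22*z^3 - 4.59*z^2 - 4.11*z + 4.56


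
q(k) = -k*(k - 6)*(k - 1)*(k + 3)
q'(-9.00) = 3600.00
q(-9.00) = -8100.00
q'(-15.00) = 15732.00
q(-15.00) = -60480.00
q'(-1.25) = -28.94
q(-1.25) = 35.68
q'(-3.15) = 131.59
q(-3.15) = -17.94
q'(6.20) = -324.03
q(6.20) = -59.32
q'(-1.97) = 0.05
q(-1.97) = 48.03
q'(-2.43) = 37.35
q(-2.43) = 40.05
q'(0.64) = 5.07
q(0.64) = -4.50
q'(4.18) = 24.93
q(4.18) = 173.70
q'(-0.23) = -24.22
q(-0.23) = 4.88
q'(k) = -k*(k - 6)*(k - 1) - k*(k - 6)*(k + 3) - k*(k - 1)*(k + 3) - (k - 6)*(k - 1)*(k + 3)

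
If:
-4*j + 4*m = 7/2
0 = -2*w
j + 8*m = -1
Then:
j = -8/9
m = -1/72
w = 0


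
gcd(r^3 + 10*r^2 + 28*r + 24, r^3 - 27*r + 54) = r + 6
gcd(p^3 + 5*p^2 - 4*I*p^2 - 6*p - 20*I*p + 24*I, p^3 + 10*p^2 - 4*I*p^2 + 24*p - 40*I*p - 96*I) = p^2 + p*(6 - 4*I) - 24*I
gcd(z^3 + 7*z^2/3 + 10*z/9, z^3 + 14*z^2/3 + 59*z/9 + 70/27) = z^2 + 7*z/3 + 10/9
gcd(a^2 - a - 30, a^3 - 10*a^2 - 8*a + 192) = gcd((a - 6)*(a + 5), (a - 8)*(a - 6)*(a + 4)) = a - 6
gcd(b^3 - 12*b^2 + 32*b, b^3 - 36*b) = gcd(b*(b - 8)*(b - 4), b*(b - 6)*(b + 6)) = b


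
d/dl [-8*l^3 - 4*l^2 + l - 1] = -24*l^2 - 8*l + 1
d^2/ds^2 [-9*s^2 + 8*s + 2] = -18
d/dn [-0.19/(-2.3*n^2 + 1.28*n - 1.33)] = (0.2432 - 0.874*n)/(2.3*n^2 - 1.28*n + 1.33)^2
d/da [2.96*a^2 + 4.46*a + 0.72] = 5.92*a + 4.46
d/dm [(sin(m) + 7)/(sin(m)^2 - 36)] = (-14*sin(m) + cos(m)^2 - 37)*cos(m)/(sin(m)^2 - 36)^2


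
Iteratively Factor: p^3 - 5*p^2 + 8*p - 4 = (p - 1)*(p^2 - 4*p + 4) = (p - 2)*(p - 1)*(p - 2)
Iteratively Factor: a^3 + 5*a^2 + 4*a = (a)*(a^2 + 5*a + 4) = a*(a + 4)*(a + 1)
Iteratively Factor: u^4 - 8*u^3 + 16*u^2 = (u)*(u^3 - 8*u^2 + 16*u) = u^2*(u^2 - 8*u + 16) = u^2*(u - 4)*(u - 4)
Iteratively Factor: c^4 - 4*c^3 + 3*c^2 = (c)*(c^3 - 4*c^2 + 3*c) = c*(c - 3)*(c^2 - c) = c^2*(c - 3)*(c - 1)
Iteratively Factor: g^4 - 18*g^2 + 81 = (g + 3)*(g^3 - 3*g^2 - 9*g + 27) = (g + 3)^2*(g^2 - 6*g + 9) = (g - 3)*(g + 3)^2*(g - 3)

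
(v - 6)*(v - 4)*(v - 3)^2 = v^4 - 16*v^3 + 93*v^2 - 234*v + 216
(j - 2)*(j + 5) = j^2 + 3*j - 10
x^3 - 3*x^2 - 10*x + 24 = (x - 4)*(x - 2)*(x + 3)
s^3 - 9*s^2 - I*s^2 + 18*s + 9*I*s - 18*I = (s - 6)*(s - 3)*(s - I)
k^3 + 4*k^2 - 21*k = k*(k - 3)*(k + 7)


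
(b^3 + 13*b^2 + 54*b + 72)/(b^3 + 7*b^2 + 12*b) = (b + 6)/b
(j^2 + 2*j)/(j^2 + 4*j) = (j + 2)/(j + 4)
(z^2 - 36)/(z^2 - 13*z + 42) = (z + 6)/(z - 7)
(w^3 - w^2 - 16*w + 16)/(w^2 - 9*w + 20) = (w^2 + 3*w - 4)/(w - 5)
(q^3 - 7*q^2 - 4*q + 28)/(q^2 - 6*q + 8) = (q^2 - 5*q - 14)/(q - 4)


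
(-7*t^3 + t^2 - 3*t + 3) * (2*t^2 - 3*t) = -14*t^5 + 23*t^4 - 9*t^3 + 15*t^2 - 9*t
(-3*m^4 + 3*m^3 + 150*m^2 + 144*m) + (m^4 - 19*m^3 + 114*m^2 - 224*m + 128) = -2*m^4 - 16*m^3 + 264*m^2 - 80*m + 128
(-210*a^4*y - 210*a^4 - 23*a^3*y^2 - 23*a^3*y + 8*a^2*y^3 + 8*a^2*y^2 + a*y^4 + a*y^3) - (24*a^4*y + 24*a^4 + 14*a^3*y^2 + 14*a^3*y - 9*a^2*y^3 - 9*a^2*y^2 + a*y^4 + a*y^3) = -234*a^4*y - 234*a^4 - 37*a^3*y^2 - 37*a^3*y + 17*a^2*y^3 + 17*a^2*y^2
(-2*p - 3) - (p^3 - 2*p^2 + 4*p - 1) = -p^3 + 2*p^2 - 6*p - 2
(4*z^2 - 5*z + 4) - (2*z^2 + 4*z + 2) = 2*z^2 - 9*z + 2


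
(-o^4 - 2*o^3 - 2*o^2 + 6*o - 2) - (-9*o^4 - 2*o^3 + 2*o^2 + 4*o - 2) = 8*o^4 - 4*o^2 + 2*o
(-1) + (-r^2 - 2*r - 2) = -r^2 - 2*r - 3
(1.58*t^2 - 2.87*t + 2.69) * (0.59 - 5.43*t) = -8.5794*t^3 + 16.5163*t^2 - 16.3*t + 1.5871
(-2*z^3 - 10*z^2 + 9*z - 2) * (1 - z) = 2*z^4 + 8*z^3 - 19*z^2 + 11*z - 2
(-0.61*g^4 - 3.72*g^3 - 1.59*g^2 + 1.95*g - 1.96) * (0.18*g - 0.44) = -0.1098*g^5 - 0.4012*g^4 + 1.3506*g^3 + 1.0506*g^2 - 1.2108*g + 0.8624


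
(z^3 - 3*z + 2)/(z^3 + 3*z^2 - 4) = (z - 1)/(z + 2)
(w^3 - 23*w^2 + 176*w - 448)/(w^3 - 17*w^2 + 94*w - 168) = (w^2 - 16*w + 64)/(w^2 - 10*w + 24)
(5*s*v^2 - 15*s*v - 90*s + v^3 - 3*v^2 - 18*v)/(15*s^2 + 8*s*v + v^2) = (v^2 - 3*v - 18)/(3*s + v)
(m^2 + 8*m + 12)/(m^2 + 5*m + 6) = (m + 6)/(m + 3)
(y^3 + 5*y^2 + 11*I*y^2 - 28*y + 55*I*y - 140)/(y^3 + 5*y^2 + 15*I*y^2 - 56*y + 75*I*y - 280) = (y + 4*I)/(y + 8*I)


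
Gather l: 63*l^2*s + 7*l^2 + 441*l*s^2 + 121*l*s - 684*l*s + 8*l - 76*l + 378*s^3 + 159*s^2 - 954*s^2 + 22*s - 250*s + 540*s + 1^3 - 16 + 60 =l^2*(63*s + 7) + l*(441*s^2 - 563*s - 68) + 378*s^3 - 795*s^2 + 312*s + 45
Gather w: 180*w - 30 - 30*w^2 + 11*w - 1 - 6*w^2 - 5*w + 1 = -36*w^2 + 186*w - 30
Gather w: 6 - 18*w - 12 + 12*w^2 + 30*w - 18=12*w^2 + 12*w - 24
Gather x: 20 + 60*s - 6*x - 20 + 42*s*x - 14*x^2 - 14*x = 60*s - 14*x^2 + x*(42*s - 20)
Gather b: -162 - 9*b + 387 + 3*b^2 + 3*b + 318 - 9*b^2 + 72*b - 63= -6*b^2 + 66*b + 480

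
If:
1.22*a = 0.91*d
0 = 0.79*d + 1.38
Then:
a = -1.30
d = -1.75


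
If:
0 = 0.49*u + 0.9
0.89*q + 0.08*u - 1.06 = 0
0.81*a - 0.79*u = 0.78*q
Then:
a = -0.49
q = 1.36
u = -1.84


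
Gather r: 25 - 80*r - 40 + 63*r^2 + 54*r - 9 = 63*r^2 - 26*r - 24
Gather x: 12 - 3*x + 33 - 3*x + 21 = 66 - 6*x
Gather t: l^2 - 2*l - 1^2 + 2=l^2 - 2*l + 1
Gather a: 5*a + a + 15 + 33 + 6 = 6*a + 54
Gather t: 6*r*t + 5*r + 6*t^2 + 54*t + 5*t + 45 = 5*r + 6*t^2 + t*(6*r + 59) + 45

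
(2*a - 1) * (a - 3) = 2*a^2 - 7*a + 3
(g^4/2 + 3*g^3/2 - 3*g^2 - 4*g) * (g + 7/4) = g^5/2 + 19*g^4/8 - 3*g^3/8 - 37*g^2/4 - 7*g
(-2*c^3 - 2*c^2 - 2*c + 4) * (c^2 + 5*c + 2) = -2*c^5 - 12*c^4 - 16*c^3 - 10*c^2 + 16*c + 8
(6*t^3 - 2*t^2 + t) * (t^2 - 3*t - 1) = 6*t^5 - 20*t^4 + t^3 - t^2 - t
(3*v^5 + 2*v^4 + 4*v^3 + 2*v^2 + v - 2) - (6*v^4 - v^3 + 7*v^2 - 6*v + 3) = 3*v^5 - 4*v^4 + 5*v^3 - 5*v^2 + 7*v - 5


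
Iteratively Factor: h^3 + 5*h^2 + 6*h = (h + 3)*(h^2 + 2*h) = h*(h + 3)*(h + 2)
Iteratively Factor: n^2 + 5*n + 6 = (n + 3)*(n + 2)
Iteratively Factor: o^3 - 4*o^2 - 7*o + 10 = (o - 5)*(o^2 + o - 2) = (o - 5)*(o + 2)*(o - 1)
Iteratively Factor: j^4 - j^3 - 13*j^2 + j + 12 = (j + 3)*(j^3 - 4*j^2 - j + 4) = (j - 1)*(j + 3)*(j^2 - 3*j - 4) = (j - 4)*(j - 1)*(j + 3)*(j + 1)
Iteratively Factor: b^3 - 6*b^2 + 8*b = (b)*(b^2 - 6*b + 8) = b*(b - 4)*(b - 2)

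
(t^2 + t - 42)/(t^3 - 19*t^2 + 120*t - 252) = (t + 7)/(t^2 - 13*t + 42)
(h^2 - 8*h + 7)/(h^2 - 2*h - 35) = (h - 1)/(h + 5)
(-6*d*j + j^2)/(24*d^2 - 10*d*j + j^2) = -j/(4*d - j)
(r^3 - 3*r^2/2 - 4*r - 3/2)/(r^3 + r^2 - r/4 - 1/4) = 2*(r - 3)/(2*r - 1)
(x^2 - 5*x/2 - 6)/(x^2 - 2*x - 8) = (x + 3/2)/(x + 2)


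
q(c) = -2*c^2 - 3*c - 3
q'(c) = -4*c - 3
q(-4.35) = -27.80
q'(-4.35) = 14.40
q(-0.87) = -1.90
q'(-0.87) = 0.48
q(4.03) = -47.57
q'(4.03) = -19.12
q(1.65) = -13.40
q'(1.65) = -9.60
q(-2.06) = -5.31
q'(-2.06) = 5.24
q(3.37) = -35.82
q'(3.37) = -16.48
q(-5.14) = -40.42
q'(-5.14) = 17.56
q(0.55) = -5.26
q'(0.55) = -5.20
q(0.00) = -3.00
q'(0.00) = -3.00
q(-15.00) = -408.00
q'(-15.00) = 57.00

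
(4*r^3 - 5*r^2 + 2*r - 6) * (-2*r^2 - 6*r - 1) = -8*r^5 - 14*r^4 + 22*r^3 + 5*r^2 + 34*r + 6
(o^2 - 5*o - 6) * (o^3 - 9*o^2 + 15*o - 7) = o^5 - 14*o^4 + 54*o^3 - 28*o^2 - 55*o + 42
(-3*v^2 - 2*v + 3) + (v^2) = -2*v^2 - 2*v + 3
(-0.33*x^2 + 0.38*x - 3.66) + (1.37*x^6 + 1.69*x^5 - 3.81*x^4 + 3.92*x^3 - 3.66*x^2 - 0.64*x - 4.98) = 1.37*x^6 + 1.69*x^5 - 3.81*x^4 + 3.92*x^3 - 3.99*x^2 - 0.26*x - 8.64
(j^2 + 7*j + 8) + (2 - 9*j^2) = -8*j^2 + 7*j + 10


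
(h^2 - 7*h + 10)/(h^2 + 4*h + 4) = (h^2 - 7*h + 10)/(h^2 + 4*h + 4)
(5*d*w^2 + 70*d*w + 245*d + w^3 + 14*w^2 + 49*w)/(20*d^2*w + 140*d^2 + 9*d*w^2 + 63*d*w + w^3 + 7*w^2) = (w + 7)/(4*d + w)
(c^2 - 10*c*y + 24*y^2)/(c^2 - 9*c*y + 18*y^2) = (-c + 4*y)/(-c + 3*y)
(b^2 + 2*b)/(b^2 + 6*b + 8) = b/(b + 4)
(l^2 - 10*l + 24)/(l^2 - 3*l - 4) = (l - 6)/(l + 1)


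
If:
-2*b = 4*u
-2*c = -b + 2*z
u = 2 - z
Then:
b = 2*z - 4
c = -2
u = 2 - z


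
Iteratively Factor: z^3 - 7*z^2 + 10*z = (z - 5)*(z^2 - 2*z) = z*(z - 5)*(z - 2)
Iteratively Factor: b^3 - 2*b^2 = (b)*(b^2 - 2*b) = b^2*(b - 2)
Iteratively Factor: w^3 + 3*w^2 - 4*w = (w)*(w^2 + 3*w - 4) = w*(w - 1)*(w + 4)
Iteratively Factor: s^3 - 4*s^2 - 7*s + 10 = (s - 5)*(s^2 + s - 2) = (s - 5)*(s + 2)*(s - 1)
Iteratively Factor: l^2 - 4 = (l - 2)*(l + 2)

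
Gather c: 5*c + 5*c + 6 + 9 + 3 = 10*c + 18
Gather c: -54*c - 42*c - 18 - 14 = -96*c - 32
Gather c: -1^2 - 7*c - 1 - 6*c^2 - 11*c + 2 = -6*c^2 - 18*c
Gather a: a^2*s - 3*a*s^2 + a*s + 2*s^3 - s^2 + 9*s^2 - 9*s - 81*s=a^2*s + a*(-3*s^2 + s) + 2*s^3 + 8*s^2 - 90*s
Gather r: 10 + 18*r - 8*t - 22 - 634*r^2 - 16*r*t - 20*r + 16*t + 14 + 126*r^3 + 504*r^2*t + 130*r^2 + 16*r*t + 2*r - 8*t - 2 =126*r^3 + r^2*(504*t - 504)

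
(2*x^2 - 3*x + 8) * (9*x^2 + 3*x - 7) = 18*x^4 - 21*x^3 + 49*x^2 + 45*x - 56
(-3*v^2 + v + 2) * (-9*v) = 27*v^3 - 9*v^2 - 18*v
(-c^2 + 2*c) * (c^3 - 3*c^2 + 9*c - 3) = -c^5 + 5*c^4 - 15*c^3 + 21*c^2 - 6*c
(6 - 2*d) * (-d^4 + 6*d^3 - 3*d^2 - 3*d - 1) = 2*d^5 - 18*d^4 + 42*d^3 - 12*d^2 - 16*d - 6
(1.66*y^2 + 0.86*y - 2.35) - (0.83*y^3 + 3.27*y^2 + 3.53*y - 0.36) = -0.83*y^3 - 1.61*y^2 - 2.67*y - 1.99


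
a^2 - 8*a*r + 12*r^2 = (a - 6*r)*(a - 2*r)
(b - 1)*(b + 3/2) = b^2 + b/2 - 3/2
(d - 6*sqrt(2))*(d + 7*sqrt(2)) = d^2 + sqrt(2)*d - 84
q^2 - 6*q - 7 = (q - 7)*(q + 1)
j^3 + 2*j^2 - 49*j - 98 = (j - 7)*(j + 2)*(j + 7)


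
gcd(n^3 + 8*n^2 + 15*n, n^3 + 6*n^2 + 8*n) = n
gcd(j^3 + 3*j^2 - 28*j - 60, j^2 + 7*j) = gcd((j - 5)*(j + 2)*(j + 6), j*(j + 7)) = 1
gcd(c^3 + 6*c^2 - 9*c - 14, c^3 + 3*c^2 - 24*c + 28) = c^2 + 5*c - 14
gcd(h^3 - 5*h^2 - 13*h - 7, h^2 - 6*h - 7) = h^2 - 6*h - 7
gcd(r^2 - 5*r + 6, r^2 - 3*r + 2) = r - 2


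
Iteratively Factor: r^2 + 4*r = (r + 4)*(r)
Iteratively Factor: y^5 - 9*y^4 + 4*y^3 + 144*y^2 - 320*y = (y - 5)*(y^4 - 4*y^3 - 16*y^2 + 64*y) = y*(y - 5)*(y^3 - 4*y^2 - 16*y + 64) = y*(y - 5)*(y - 4)*(y^2 - 16) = y*(y - 5)*(y - 4)*(y + 4)*(y - 4)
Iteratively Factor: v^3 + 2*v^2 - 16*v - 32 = (v + 2)*(v^2 - 16) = (v - 4)*(v + 2)*(v + 4)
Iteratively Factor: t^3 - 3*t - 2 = (t - 2)*(t^2 + 2*t + 1) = (t - 2)*(t + 1)*(t + 1)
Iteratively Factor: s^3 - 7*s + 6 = (s - 1)*(s^2 + s - 6) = (s - 2)*(s - 1)*(s + 3)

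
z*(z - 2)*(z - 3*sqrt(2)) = z^3 - 3*sqrt(2)*z^2 - 2*z^2 + 6*sqrt(2)*z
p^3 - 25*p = p*(p - 5)*(p + 5)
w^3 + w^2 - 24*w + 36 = (w - 3)*(w - 2)*(w + 6)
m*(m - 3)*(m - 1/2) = m^3 - 7*m^2/2 + 3*m/2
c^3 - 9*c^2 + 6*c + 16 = (c - 8)*(c - 2)*(c + 1)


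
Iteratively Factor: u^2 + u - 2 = (u - 1)*(u + 2)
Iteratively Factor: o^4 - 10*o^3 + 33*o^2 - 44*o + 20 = (o - 5)*(o^3 - 5*o^2 + 8*o - 4) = (o - 5)*(o - 2)*(o^2 - 3*o + 2) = (o - 5)*(o - 2)*(o - 1)*(o - 2)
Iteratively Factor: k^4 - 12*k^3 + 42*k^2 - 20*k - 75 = (k - 5)*(k^3 - 7*k^2 + 7*k + 15) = (k - 5)*(k + 1)*(k^2 - 8*k + 15) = (k - 5)*(k - 3)*(k + 1)*(k - 5)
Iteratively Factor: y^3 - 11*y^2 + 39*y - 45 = (y - 5)*(y^2 - 6*y + 9) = (y - 5)*(y - 3)*(y - 3)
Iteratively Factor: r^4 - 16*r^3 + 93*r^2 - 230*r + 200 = (r - 2)*(r^3 - 14*r^2 + 65*r - 100) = (r - 5)*(r - 2)*(r^2 - 9*r + 20) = (r - 5)^2*(r - 2)*(r - 4)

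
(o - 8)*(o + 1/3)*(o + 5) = o^3 - 8*o^2/3 - 41*o - 40/3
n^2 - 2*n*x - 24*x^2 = (n - 6*x)*(n + 4*x)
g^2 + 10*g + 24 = (g + 4)*(g + 6)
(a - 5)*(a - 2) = a^2 - 7*a + 10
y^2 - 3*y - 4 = (y - 4)*(y + 1)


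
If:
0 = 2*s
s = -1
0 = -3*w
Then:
No Solution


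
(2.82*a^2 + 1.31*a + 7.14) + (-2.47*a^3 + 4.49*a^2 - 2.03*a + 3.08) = -2.47*a^3 + 7.31*a^2 - 0.72*a + 10.22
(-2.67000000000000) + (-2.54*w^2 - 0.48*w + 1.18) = -2.54*w^2 - 0.48*w - 1.49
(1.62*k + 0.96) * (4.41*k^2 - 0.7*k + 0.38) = 7.1442*k^3 + 3.0996*k^2 - 0.0563999999999999*k + 0.3648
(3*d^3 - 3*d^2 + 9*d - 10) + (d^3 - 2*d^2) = 4*d^3 - 5*d^2 + 9*d - 10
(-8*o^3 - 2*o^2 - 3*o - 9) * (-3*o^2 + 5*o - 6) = 24*o^5 - 34*o^4 + 47*o^3 + 24*o^2 - 27*o + 54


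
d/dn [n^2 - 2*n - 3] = 2*n - 2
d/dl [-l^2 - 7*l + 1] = -2*l - 7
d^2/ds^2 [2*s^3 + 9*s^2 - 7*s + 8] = 12*s + 18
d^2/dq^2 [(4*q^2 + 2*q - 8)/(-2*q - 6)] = -22/(q^3 + 9*q^2 + 27*q + 27)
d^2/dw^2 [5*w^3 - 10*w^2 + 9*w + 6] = 30*w - 20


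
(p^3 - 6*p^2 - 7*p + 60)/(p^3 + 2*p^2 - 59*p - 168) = (p^2 - 9*p + 20)/(p^2 - p - 56)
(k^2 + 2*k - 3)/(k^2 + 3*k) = (k - 1)/k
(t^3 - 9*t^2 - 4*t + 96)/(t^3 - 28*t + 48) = (t^2 - 5*t - 24)/(t^2 + 4*t - 12)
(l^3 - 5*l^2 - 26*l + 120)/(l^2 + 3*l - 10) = (l^2 - 10*l + 24)/(l - 2)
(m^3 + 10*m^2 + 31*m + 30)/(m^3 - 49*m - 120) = (m + 2)/(m - 8)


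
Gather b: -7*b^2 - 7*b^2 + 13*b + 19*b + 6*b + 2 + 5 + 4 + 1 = -14*b^2 + 38*b + 12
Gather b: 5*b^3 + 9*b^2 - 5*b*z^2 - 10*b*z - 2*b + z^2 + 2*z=5*b^3 + 9*b^2 + b*(-5*z^2 - 10*z - 2) + z^2 + 2*z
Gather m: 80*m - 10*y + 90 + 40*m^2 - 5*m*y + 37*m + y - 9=40*m^2 + m*(117 - 5*y) - 9*y + 81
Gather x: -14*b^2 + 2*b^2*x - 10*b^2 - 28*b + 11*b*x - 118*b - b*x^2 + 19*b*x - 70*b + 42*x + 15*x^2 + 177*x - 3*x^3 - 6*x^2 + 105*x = -24*b^2 - 216*b - 3*x^3 + x^2*(9 - b) + x*(2*b^2 + 30*b + 324)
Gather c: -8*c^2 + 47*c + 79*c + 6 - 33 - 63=-8*c^2 + 126*c - 90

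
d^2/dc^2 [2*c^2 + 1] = 4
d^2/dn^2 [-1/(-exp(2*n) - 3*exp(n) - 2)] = (2*(2*exp(n) + 3)^2*exp(n) - (4*exp(n) + 3)*(exp(2*n) + 3*exp(n) + 2))*exp(n)/(exp(2*n) + 3*exp(n) + 2)^3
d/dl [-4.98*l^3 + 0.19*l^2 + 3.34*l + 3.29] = -14.94*l^2 + 0.38*l + 3.34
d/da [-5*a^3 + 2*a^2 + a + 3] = -15*a^2 + 4*a + 1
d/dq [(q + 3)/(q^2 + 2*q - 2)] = (-q^2 - 6*q - 8)/(q^4 + 4*q^3 - 8*q + 4)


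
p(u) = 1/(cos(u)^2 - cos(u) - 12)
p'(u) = (2*sin(u)*cos(u) - sin(u))/(cos(u)^2 - cos(u) - 12)^2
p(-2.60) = -0.10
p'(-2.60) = 0.01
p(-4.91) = -0.08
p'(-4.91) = -0.00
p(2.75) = -0.10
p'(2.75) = -0.01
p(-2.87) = -0.10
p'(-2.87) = 0.01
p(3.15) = -0.10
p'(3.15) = 0.00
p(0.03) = -0.08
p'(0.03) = 0.00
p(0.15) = -0.08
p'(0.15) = 0.00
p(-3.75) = -0.10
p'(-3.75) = -0.01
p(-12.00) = -0.08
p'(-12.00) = 0.00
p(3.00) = -0.10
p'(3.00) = 0.00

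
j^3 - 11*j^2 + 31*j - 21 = (j - 7)*(j - 3)*(j - 1)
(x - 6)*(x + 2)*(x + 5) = x^3 + x^2 - 32*x - 60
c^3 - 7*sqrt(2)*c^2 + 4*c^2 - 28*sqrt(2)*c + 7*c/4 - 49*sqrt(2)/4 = (c + 1/2)*(c + 7/2)*(c - 7*sqrt(2))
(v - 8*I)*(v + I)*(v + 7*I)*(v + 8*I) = v^4 + 8*I*v^3 + 57*v^2 + 512*I*v - 448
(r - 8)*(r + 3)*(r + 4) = r^3 - r^2 - 44*r - 96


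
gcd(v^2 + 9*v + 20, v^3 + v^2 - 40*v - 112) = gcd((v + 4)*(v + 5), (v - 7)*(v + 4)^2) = v + 4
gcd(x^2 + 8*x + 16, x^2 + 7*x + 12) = x + 4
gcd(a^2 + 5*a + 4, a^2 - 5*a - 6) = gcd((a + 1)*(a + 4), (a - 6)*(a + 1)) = a + 1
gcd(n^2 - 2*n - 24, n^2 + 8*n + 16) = n + 4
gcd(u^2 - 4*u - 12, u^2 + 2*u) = u + 2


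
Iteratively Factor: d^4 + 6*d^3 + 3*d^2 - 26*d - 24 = (d + 4)*(d^3 + 2*d^2 - 5*d - 6) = (d + 1)*(d + 4)*(d^2 + d - 6) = (d + 1)*(d + 3)*(d + 4)*(d - 2)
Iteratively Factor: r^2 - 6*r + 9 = (r - 3)*(r - 3)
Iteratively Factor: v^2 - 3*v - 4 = (v - 4)*(v + 1)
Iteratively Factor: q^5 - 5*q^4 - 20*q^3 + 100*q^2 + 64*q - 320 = (q + 4)*(q^4 - 9*q^3 + 16*q^2 + 36*q - 80) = (q - 5)*(q + 4)*(q^3 - 4*q^2 - 4*q + 16) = (q - 5)*(q + 2)*(q + 4)*(q^2 - 6*q + 8) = (q - 5)*(q - 2)*(q + 2)*(q + 4)*(q - 4)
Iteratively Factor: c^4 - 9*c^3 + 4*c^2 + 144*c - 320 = (c - 5)*(c^3 - 4*c^2 - 16*c + 64) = (c - 5)*(c - 4)*(c^2 - 16) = (c - 5)*(c - 4)^2*(c + 4)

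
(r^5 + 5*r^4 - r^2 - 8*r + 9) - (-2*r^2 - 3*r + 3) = r^5 + 5*r^4 + r^2 - 5*r + 6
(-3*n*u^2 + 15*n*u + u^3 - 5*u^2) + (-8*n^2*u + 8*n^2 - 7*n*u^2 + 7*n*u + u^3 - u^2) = -8*n^2*u + 8*n^2 - 10*n*u^2 + 22*n*u + 2*u^3 - 6*u^2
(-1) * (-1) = 1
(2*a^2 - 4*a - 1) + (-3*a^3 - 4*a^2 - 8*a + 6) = -3*a^3 - 2*a^2 - 12*a + 5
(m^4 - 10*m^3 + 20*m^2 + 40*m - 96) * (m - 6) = m^5 - 16*m^4 + 80*m^3 - 80*m^2 - 336*m + 576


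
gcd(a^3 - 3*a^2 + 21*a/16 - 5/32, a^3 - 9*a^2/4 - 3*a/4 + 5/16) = a^2 - 11*a/4 + 5/8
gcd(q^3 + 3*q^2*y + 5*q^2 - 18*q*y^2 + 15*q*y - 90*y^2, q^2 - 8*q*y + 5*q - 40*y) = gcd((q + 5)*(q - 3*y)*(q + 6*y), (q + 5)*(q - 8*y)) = q + 5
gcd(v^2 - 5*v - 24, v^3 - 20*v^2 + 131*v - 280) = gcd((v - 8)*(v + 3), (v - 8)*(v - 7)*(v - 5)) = v - 8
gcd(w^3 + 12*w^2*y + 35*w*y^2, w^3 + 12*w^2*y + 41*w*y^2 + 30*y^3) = w + 5*y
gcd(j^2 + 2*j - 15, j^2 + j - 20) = j + 5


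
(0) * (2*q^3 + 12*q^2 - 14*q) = 0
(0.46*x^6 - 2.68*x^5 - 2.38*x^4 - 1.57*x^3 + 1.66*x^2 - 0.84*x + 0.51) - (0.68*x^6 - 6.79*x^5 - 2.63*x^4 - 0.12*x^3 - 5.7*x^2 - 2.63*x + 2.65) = -0.22*x^6 + 4.11*x^5 + 0.25*x^4 - 1.45*x^3 + 7.36*x^2 + 1.79*x - 2.14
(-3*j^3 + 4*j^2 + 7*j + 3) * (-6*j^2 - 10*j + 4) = 18*j^5 + 6*j^4 - 94*j^3 - 72*j^2 - 2*j + 12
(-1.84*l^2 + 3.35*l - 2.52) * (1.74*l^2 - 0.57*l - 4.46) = -3.2016*l^4 + 6.8778*l^3 + 1.9121*l^2 - 13.5046*l + 11.2392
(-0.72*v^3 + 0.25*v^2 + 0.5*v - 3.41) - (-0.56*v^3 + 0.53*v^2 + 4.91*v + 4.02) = -0.16*v^3 - 0.28*v^2 - 4.41*v - 7.43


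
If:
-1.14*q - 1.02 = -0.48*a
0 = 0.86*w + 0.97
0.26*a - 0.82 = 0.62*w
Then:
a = 0.46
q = -0.70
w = -1.13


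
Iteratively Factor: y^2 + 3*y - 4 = (y + 4)*(y - 1)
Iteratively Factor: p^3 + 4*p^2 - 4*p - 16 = (p - 2)*(p^2 + 6*p + 8) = (p - 2)*(p + 4)*(p + 2)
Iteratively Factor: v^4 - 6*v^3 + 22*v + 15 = (v + 1)*(v^3 - 7*v^2 + 7*v + 15) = (v - 3)*(v + 1)*(v^2 - 4*v - 5) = (v - 3)*(v + 1)^2*(v - 5)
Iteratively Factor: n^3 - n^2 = (n - 1)*(n^2) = n*(n - 1)*(n)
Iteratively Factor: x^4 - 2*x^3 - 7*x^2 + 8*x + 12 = (x - 2)*(x^3 - 7*x - 6) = (x - 2)*(x + 2)*(x^2 - 2*x - 3) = (x - 2)*(x + 1)*(x + 2)*(x - 3)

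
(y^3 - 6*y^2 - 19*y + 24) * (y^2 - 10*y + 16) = y^5 - 16*y^4 + 57*y^3 + 118*y^2 - 544*y + 384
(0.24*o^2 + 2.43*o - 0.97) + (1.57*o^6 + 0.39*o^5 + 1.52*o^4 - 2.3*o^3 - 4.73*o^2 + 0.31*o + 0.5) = 1.57*o^6 + 0.39*o^5 + 1.52*o^4 - 2.3*o^3 - 4.49*o^2 + 2.74*o - 0.47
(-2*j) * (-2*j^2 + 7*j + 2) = 4*j^3 - 14*j^2 - 4*j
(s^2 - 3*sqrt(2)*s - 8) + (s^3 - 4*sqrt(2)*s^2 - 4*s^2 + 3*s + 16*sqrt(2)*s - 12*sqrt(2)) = s^3 - 4*sqrt(2)*s^2 - 3*s^2 + 3*s + 13*sqrt(2)*s - 12*sqrt(2) - 8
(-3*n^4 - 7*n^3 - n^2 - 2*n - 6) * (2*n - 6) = -6*n^5 + 4*n^4 + 40*n^3 + 2*n^2 + 36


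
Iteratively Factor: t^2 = (t)*(t)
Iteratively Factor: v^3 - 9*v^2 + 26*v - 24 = (v - 4)*(v^2 - 5*v + 6) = (v - 4)*(v - 3)*(v - 2)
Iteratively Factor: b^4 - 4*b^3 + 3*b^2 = (b - 1)*(b^3 - 3*b^2) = (b - 3)*(b - 1)*(b^2) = b*(b - 3)*(b - 1)*(b)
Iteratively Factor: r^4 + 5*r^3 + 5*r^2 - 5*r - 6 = (r + 3)*(r^3 + 2*r^2 - r - 2) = (r + 2)*(r + 3)*(r^2 - 1) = (r + 1)*(r + 2)*(r + 3)*(r - 1)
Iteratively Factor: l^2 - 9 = (l - 3)*(l + 3)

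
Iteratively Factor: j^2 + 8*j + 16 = (j + 4)*(j + 4)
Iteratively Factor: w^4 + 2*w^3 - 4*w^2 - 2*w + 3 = (w - 1)*(w^3 + 3*w^2 - w - 3) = (w - 1)*(w + 1)*(w^2 + 2*w - 3) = (w - 1)*(w + 1)*(w + 3)*(w - 1)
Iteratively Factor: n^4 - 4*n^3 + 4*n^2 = (n)*(n^3 - 4*n^2 + 4*n) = n^2*(n^2 - 4*n + 4) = n^2*(n - 2)*(n - 2)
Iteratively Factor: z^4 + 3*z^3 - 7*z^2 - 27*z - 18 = (z + 3)*(z^3 - 7*z - 6) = (z + 2)*(z + 3)*(z^2 - 2*z - 3) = (z - 3)*(z + 2)*(z + 3)*(z + 1)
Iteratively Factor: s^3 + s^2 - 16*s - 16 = (s - 4)*(s^2 + 5*s + 4) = (s - 4)*(s + 4)*(s + 1)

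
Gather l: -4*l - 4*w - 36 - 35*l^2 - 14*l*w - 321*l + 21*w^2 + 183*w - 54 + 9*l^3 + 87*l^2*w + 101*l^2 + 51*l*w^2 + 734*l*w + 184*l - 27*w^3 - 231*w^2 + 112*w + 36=9*l^3 + l^2*(87*w + 66) + l*(51*w^2 + 720*w - 141) - 27*w^3 - 210*w^2 + 291*w - 54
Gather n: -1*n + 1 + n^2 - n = n^2 - 2*n + 1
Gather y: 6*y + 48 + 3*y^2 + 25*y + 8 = 3*y^2 + 31*y + 56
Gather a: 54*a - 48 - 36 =54*a - 84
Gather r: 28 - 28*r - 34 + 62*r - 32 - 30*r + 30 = 4*r - 8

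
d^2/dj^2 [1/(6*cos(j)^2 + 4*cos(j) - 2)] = (-72*sin(j)^4 + 68*sin(j)^2 + 41*cos(j) - 9*cos(3*j) + 32)/(4*(cos(j) + 1)^3*(3*cos(j) - 1)^3)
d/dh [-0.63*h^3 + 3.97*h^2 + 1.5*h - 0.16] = -1.89*h^2 + 7.94*h + 1.5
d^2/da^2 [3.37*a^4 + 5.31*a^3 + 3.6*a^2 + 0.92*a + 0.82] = 40.44*a^2 + 31.86*a + 7.2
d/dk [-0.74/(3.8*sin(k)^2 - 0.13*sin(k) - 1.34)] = (5.624*sin(k) - 0.0962)*cos(k)/(-3.8*sin(k)^2 + 0.13*sin(k) + 1.34)^2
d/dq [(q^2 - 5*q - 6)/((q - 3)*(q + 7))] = 3*(3*q^2 - 10*q + 43)/(q^4 + 8*q^3 - 26*q^2 - 168*q + 441)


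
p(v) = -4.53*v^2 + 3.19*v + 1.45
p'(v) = 3.19 - 9.06*v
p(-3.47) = -64.16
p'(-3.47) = 34.63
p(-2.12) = -25.67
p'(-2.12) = 22.40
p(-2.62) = -38.00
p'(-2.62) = 26.93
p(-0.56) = -1.76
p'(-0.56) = 8.26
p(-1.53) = -14.03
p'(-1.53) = 17.05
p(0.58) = 1.78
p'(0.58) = -2.06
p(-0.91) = -5.20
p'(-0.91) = 11.43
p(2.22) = -13.79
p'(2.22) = -16.92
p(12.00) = -612.59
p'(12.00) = -105.53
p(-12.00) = -689.15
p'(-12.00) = 111.91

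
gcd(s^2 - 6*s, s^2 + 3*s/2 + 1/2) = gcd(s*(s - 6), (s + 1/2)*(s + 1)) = 1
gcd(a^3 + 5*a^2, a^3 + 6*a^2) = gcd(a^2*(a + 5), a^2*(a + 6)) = a^2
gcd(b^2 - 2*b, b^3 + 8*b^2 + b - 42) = b - 2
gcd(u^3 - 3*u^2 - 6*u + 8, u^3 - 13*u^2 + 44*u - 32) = u^2 - 5*u + 4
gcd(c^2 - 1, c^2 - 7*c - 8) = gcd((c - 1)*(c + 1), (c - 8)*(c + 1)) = c + 1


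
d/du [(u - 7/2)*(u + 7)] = 2*u + 7/2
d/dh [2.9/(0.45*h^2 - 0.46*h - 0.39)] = (1.334 - 2.61*h)/(-0.45*h^2 + 0.46*h + 0.39)^2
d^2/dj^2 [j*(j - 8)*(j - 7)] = 6*j - 30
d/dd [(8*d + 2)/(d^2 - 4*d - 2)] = 4*(2*d^2 - 8*d - (d - 2)*(4*d + 1) - 4)/(-d^2 + 4*d + 2)^2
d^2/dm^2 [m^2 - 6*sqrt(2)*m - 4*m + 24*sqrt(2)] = 2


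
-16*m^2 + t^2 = (-4*m + t)*(4*m + t)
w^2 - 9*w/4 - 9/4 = (w - 3)*(w + 3/4)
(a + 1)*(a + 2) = a^2 + 3*a + 2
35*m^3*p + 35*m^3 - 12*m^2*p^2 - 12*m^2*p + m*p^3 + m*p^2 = (-7*m + p)*(-5*m + p)*(m*p + m)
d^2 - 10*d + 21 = (d - 7)*(d - 3)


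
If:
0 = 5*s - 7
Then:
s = 7/5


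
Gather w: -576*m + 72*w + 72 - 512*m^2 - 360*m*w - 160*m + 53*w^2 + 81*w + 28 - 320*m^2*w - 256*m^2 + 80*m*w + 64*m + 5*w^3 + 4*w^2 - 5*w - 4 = -768*m^2 - 672*m + 5*w^3 + 57*w^2 + w*(-320*m^2 - 280*m + 148) + 96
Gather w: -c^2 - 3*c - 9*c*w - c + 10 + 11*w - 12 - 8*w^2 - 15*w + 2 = -c^2 - 4*c - 8*w^2 + w*(-9*c - 4)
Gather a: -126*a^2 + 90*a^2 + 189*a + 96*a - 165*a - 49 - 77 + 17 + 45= -36*a^2 + 120*a - 64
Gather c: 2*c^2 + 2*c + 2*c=2*c^2 + 4*c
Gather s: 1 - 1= 0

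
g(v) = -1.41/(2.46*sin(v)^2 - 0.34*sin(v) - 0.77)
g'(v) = -1.41*(-4.92*sin(v)*cos(v) + 0.34*cos(v))/(2.46*sin(v)^2 - 0.34*sin(v) - 0.77)^2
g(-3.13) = 1.84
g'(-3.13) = 0.95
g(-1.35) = -0.74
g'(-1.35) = -0.44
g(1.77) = -1.12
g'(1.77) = -0.79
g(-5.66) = 10.80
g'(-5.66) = 170.16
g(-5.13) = -1.45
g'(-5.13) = 2.50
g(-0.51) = 79.39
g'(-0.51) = -10697.15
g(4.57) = -0.71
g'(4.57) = 0.27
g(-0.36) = 4.09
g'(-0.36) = -22.99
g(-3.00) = 2.10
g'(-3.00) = 3.19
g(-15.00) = -2.87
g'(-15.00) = 15.70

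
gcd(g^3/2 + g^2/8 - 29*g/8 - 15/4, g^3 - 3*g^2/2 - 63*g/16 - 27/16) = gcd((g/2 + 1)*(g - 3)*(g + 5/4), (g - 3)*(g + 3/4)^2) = g - 3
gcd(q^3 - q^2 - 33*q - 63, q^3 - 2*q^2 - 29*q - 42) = q^2 - 4*q - 21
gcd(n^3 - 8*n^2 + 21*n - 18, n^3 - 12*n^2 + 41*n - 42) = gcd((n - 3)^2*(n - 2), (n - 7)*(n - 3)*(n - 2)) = n^2 - 5*n + 6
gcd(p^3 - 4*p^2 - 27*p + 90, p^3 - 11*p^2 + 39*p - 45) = p - 3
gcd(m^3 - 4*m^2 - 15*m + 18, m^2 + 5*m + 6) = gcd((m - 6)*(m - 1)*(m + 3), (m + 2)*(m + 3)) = m + 3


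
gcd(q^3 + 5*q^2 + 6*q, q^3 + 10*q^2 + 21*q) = q^2 + 3*q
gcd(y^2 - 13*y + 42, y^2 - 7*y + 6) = y - 6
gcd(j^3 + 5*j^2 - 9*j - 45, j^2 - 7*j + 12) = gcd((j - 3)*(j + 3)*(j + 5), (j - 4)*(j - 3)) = j - 3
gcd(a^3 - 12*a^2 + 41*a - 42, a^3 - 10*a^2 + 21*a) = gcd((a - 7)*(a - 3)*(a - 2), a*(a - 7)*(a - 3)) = a^2 - 10*a + 21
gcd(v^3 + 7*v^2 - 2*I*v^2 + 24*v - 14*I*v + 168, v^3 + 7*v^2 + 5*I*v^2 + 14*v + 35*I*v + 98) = v + 7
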